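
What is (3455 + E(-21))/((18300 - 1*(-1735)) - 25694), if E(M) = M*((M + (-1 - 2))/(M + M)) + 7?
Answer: -3450/5659 ≈ -0.60965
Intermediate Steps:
E(M) = 11/2 + M/2 (E(M) = M*((M - 3)/((2*M))) + 7 = M*((-3 + M)*(1/(2*M))) + 7 = M*((-3 + M)/(2*M)) + 7 = (-3/2 + M/2) + 7 = 11/2 + M/2)
(3455 + E(-21))/((18300 - 1*(-1735)) - 25694) = (3455 + (11/2 + (½)*(-21)))/((18300 - 1*(-1735)) - 25694) = (3455 + (11/2 - 21/2))/((18300 + 1735) - 25694) = (3455 - 5)/(20035 - 25694) = 3450/(-5659) = 3450*(-1/5659) = -3450/5659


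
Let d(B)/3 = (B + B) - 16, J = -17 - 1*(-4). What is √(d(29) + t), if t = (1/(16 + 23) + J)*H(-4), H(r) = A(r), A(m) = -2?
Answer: √231114/39 ≈ 12.327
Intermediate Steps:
H(r) = -2
J = -13 (J = -17 + 4 = -13)
d(B) = -48 + 6*B (d(B) = 3*((B + B) - 16) = 3*(2*B - 16) = 3*(-16 + 2*B) = -48 + 6*B)
t = 1012/39 (t = (1/(16 + 23) - 13)*(-2) = (1/39 - 13)*(-2) = -506/39*(-2) = 1012/39 ≈ 25.949)
√(d(29) + t) = √((-48 + 6*29) + 1012/39) = √((-48 + 174) + 1012/39) = √(126 + 1012/39) = √(5926/39) = √231114/39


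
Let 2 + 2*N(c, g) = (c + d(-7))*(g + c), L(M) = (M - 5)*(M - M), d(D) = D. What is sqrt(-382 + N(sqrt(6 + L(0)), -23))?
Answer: sqrt(-1198 - 60*sqrt(6))/2 ≈ 18.337*I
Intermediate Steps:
L(M) = 0 (L(M) = (-5 + M)*0 = 0)
N(c, g) = -1 + (-7 + c)*(c + g)/2 (N(c, g) = -1 + ((c - 7)*(g + c))/2 = -1 + ((-7 + c)*(c + g))/2 = -1 + (-7 + c)*(c + g)/2)
sqrt(-382 + N(sqrt(6 + L(0)), -23)) = sqrt(-382 + (-1 + (sqrt(6 + 0))**2/2 - 7*sqrt(6 + 0)/2 - 7/2*(-23) + (1/2)*sqrt(6 + 0)*(-23))) = sqrt(-382 + (-1 + (sqrt(6))**2/2 - 7*sqrt(6)/2 + 161/2 + (1/2)*sqrt(6)*(-23))) = sqrt(-382 + (-1 + (1/2)*6 - 7*sqrt(6)/2 + 161/2 - 23*sqrt(6)/2)) = sqrt(-382 + (-1 + 3 - 7*sqrt(6)/2 + 161/2 - 23*sqrt(6)/2)) = sqrt(-382 + (165/2 - 15*sqrt(6))) = sqrt(-599/2 - 15*sqrt(6))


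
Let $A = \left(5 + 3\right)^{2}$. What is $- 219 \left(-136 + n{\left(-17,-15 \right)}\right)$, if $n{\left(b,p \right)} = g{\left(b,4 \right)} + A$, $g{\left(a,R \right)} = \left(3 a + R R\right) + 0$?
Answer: $23433$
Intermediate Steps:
$g{\left(a,R \right)} = R^{2} + 3 a$ ($g{\left(a,R \right)} = \left(3 a + R^{2}\right) + 0 = \left(R^{2} + 3 a\right) + 0 = R^{2} + 3 a$)
$A = 64$ ($A = 8^{2} = 64$)
$n{\left(b,p \right)} = 80 + 3 b$ ($n{\left(b,p \right)} = \left(4^{2} + 3 b\right) + 64 = \left(16 + 3 b\right) + 64 = 80 + 3 b$)
$- 219 \left(-136 + n{\left(-17,-15 \right)}\right) = - 219 \left(-136 + \left(80 + 3 \left(-17\right)\right)\right) = - 219 \left(-136 + \left(80 - 51\right)\right) = - 219 \left(-136 + 29\right) = \left(-219\right) \left(-107\right) = 23433$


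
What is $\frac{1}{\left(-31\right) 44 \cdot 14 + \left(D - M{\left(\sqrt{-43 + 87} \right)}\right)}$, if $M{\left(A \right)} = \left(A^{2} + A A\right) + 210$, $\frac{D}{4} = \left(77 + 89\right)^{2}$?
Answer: $\frac{1}{90830} \approx 1.101 \cdot 10^{-5}$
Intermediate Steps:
$D = 110224$ ($D = 4 \left(77 + 89\right)^{2} = 4 \cdot 166^{2} = 4 \cdot 27556 = 110224$)
$M{\left(A \right)} = 210 + 2 A^{2}$ ($M{\left(A \right)} = \left(A^{2} + A^{2}\right) + 210 = 2 A^{2} + 210 = 210 + 2 A^{2}$)
$\frac{1}{\left(-31\right) 44 \cdot 14 + \left(D - M{\left(\sqrt{-43 + 87} \right)}\right)} = \frac{1}{\left(-31\right) 44 \cdot 14 + \left(110224 - \left(210 + 2 \left(\sqrt{-43 + 87}\right)^{2}\right)\right)} = \frac{1}{\left(-1364\right) 14 + \left(110224 - \left(210 + 2 \left(\sqrt{44}\right)^{2}\right)\right)} = \frac{1}{-19096 + \left(110224 - \left(210 + 2 \left(2 \sqrt{11}\right)^{2}\right)\right)} = \frac{1}{-19096 + \left(110224 - \left(210 + 2 \cdot 44\right)\right)} = \frac{1}{-19096 + \left(110224 - \left(210 + 88\right)\right)} = \frac{1}{-19096 + \left(110224 - 298\right)} = \frac{1}{-19096 + 109926} = \frac{1}{90830}$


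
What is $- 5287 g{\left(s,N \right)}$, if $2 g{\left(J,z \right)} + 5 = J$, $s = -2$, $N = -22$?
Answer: $\frac{37009}{2} \approx 18505.0$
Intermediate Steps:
$g{\left(J,z \right)} = - \frac{5}{2} + \frac{J}{2}$
$- 5287 g{\left(s,N \right)} = - 5287 \left(- \frac{5}{2} + \frac{1}{2} \left(-2\right)\right) = - 5287 \left(- \frac{5}{2} - 1\right) = \left(-5287\right) \left(- \frac{7}{2}\right) = \frac{37009}{2}$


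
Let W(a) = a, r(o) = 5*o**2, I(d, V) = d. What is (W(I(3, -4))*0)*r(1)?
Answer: 0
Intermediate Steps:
(W(I(3, -4))*0)*r(1) = (3*0)*(5*1**2) = 0*(5*1) = 0*5 = 0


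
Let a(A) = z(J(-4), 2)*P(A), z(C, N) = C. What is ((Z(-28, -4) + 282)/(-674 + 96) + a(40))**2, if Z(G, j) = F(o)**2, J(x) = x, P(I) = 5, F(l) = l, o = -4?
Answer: 35153041/83521 ≈ 420.89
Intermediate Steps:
a(A) = -20 (a(A) = -4*5 = -20)
Z(G, j) = 16 (Z(G, j) = (-4)**2 = 16)
((Z(-28, -4) + 282)/(-674 + 96) + a(40))**2 = ((16 + 282)/(-674 + 96) - 20)**2 = (298/(-578) - 20)**2 = (298*(-1/578) - 20)**2 = (-149/289 - 20)**2 = (-5929/289)**2 = 35153041/83521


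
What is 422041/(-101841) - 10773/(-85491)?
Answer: -555294826/138198237 ≈ -4.0181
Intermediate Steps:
422041/(-101841) - 10773/(-85491) = 422041*(-1/101841) - 10773*(-1/85491) = -422041/101841 + 171/1357 = -555294826/138198237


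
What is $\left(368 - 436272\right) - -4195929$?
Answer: $3760025$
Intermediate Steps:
$\left(368 - 436272\right) - -4195929 = \left(368 - 436272\right) + 4195929 = -435904 + 4195929 = 3760025$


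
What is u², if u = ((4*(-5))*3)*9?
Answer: 291600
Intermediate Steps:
u = -540 (u = -20*3*9 = -60*9 = -540)
u² = (-540)² = 291600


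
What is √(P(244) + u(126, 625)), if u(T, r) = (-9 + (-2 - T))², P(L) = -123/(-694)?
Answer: √9039911446/694 ≈ 137.00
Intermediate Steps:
P(L) = 123/694 (P(L) = -123*(-1/694) = 123/694)
u(T, r) = (-11 - T)²
√(P(244) + u(126, 625)) = √(123/694 + (11 + 126)²) = √(123/694 + 137²) = √(123/694 + 18769) = √(13025809/694) = √9039911446/694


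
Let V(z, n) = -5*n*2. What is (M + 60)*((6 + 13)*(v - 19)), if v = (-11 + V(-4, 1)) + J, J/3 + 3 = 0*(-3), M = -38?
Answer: -20482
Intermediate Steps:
V(z, n) = -10*n
J = -9 (J = -9 + 3*(0*(-3)) = -9 + 3*0 = -9 + 0 = -9)
v = -30 (v = (-11 - 10*1) - 9 = (-11 - 10) - 9 = -21 - 9 = -30)
(M + 60)*((6 + 13)*(v - 19)) = (-38 + 60)*((6 + 13)*(-30 - 19)) = 22*(19*(-49)) = 22*(-931) = -20482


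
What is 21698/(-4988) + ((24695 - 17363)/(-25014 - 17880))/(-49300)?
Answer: -16481380826/3788791275 ≈ -4.3500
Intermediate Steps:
21698/(-4988) + ((24695 - 17363)/(-25014 - 17880))/(-49300) = 21698*(-1/4988) + (7332/(-42894))*(-1/49300) = -10849/2494 + (7332*(-1/42894))*(-1/49300) = -10849/2494 - 1222/7149*(-1/49300) = -10849/2494 + 611/176222850 = -16481380826/3788791275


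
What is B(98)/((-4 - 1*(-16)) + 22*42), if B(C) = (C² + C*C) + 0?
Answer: 2401/117 ≈ 20.521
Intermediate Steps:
B(C) = 2*C² (B(C) = (C² + C²) + 0 = 2*C² + 0 = 2*C²)
B(98)/((-4 - 1*(-16)) + 22*42) = (2*98²)/((-4 - 1*(-16)) + 22*42) = (2*9604)/((-4 + 16) + 924) = 19208/(12 + 924) = 19208/936 = 19208*(1/936) = 2401/117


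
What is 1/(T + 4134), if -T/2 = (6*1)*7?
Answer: 1/4050 ≈ 0.00024691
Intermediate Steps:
T = -84 (T = -2*6*1*7 = -12*7 = -2*42 = -84)
1/(T + 4134) = 1/(-84 + 4134) = 1/4050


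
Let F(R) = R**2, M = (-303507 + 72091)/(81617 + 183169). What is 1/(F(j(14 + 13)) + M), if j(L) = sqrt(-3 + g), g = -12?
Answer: -132393/2101603 ≈ -0.062996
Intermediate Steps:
j(L) = I*sqrt(15) (j(L) = sqrt(-3 - 12) = sqrt(-15) = I*sqrt(15))
M = -115708/132393 (M = -231416/264786 = -231416*1/264786 = -115708/132393 ≈ -0.87397)
1/(F(j(14 + 13)) + M) = 1/((I*sqrt(15))**2 - 115708/132393) = 1/(-15 - 115708/132393) = 1/(-2101603/132393) = -132393/2101603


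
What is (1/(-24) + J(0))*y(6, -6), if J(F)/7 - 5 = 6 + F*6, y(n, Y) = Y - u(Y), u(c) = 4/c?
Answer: -3694/9 ≈ -410.44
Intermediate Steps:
y(n, Y) = Y - 4/Y
J(F) = 77 + 42*F (J(F) = 35 + 7*(6 + F*6) = 35 + 7*(6 + 6*F) = 35 + (42 + 42*F) = 77 + 42*F)
(1/(-24) + J(0))*y(6, -6) = (1/(-24) + (77 + 42*0))*(-6 - 4/(-6)) = (-1/24 + (77 + 0))*(-6 - 4*(-1/6)) = (-1/24 + 77)*(-6 + 2/3) = (1847/24)*(-16/3) = -3694/9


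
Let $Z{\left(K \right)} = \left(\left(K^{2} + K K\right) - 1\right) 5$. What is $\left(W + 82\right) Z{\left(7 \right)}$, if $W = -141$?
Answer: $-28615$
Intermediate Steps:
$Z{\left(K \right)} = -5 + 10 K^{2}$ ($Z{\left(K \right)} = \left(\left(K^{2} + K^{2}\right) - 1\right) 5 = \left(2 K^{2} - 1\right) 5 = \left(-1 + 2 K^{2}\right) 5 = -5 + 10 K^{2}$)
$\left(W + 82\right) Z{\left(7 \right)} = \left(-141 + 82\right) \left(-5 + 10 \cdot 7^{2}\right) = - 59 \left(-5 + 10 \cdot 49\right) = - 59 \left(-5 + 490\right) = \left(-59\right) 485 = -28615$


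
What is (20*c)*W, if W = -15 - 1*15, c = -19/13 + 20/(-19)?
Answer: 372600/247 ≈ 1508.5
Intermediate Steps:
c = -621/247 (c = -19*1/13 + 20*(-1/19) = -19/13 - 20/19 = -621/247 ≈ -2.5142)
W = -30 (W = -15 - 15 = -30)
(20*c)*W = (20*(-621/247))*(-30) = -12420/247*(-30) = 372600/247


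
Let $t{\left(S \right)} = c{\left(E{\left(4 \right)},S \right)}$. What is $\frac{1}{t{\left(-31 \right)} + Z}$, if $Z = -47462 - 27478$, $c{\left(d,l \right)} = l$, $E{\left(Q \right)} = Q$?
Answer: $- \frac{1}{74971} \approx -1.3338 \cdot 10^{-5}$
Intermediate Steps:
$t{\left(S \right)} = S$
$Z = -74940$ ($Z = -47462 - 27478 = -74940$)
$\frac{1}{t{\left(-31 \right)} + Z} = \frac{1}{-31 - 74940} = \frac{1}{-74971} = - \frac{1}{74971}$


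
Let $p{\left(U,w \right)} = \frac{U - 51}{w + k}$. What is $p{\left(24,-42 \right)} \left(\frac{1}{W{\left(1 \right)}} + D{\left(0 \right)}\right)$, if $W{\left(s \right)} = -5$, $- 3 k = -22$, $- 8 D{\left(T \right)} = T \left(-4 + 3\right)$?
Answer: $- \frac{81}{520} \approx -0.15577$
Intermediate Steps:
$D{\left(T \right)} = \frac{T}{8}$ ($D{\left(T \right)} = - \frac{T \left(-4 + 3\right)}{8} = - \frac{T \left(-1\right)}{8} = - \frac{\left(-1\right) T}{8} = \frac{T}{8}$)
$k = \frac{22}{3}$ ($k = \left(- \frac{1}{3}\right) \left(-22\right) = \frac{22}{3} \approx 7.3333$)
$p{\left(U,w \right)} = \frac{-51 + U}{\frac{22}{3} + w}$ ($p{\left(U,w \right)} = \frac{U - 51}{w + \frac{22}{3}} = \frac{-51 + U}{\frac{22}{3} + w}$)
$p{\left(24,-42 \right)} \left(\frac{1}{W{\left(1 \right)}} + D{\left(0 \right)}\right) = \frac{3 \left(-51 + 24\right)}{22 + 3 \left(-42\right)} \left(\frac{1}{-5} + \frac{1}{8} \cdot 0\right) = 3 \frac{1}{22 - 126} \left(-27\right) \left(- \frac{1}{5} + 0\right) = 3 \frac{1}{-104} \left(-27\right) \left(- \frac{1}{5}\right) = 3 \left(- \frac{1}{104}\right) \left(-27\right) \left(- \frac{1}{5}\right) = \frac{81}{104} \left(- \frac{1}{5}\right) = - \frac{81}{520}$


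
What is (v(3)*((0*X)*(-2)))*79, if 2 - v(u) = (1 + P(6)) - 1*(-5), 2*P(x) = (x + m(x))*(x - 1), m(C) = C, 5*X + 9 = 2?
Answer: 0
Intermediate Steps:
X = -7/5 (X = -9/5 + (1/5)*2 = -9/5 + 2/5 = -7/5 ≈ -1.4000)
P(x) = x*(-1 + x) (P(x) = ((x + x)*(x - 1))/2 = ((2*x)*(-1 + x))/2 = (2*x*(-1 + x))/2 = x*(-1 + x))
v(u) = -34 (v(u) = 2 - ((1 + 6*(-1 + 6)) - 1*(-5)) = 2 - ((1 + 6*5) + 5) = 2 - ((1 + 30) + 5) = 2 - (31 + 5) = 2 - 1*36 = 2 - 36 = -34)
(v(3)*((0*X)*(-2)))*79 = -34*0*(-7/5)*(-2)*79 = -0*(-2)*79 = -34*0*79 = 0*79 = 0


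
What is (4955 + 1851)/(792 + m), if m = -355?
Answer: 6806/437 ≈ 15.574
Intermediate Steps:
(4955 + 1851)/(792 + m) = (4955 + 1851)/(792 - 355) = 6806/437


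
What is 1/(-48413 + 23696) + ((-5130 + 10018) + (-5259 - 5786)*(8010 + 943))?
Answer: -2444041602850/24717 ≈ -9.8881e+7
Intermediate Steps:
1/(-48413 + 23696) + ((-5130 + 10018) + (-5259 - 5786)*(8010 + 943)) = 1/(-24717) + (4888 - 11045*8953) = -1/24717 + (4888 - 98885885) = -1/24717 - 98880997 = -2444041602850/24717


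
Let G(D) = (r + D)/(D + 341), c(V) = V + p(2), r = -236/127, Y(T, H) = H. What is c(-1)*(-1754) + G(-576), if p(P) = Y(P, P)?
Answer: -52274742/29845 ≈ -1751.5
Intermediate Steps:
p(P) = P
r = -236/127 (r = -236*1/127 = -236/127 ≈ -1.8583)
c(V) = 2 + V (c(V) = V + 2 = 2 + V)
G(D) = (-236/127 + D)/(341 + D) (G(D) = (-236/127 + D)/(D + 341) = (-236/127 + D)/(341 + D))
c(-1)*(-1754) + G(-576) = (2 - 1)*(-1754) + (-236/127 - 576)/(341 - 576) = 1*(-1754) - 73388/127/(-235) = -1754 - 1/235*(-73388/127) = -1754 + 73388/29845 = -52274742/29845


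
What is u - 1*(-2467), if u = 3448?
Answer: 5915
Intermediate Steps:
u - 1*(-2467) = 3448 - 1*(-2467) = 3448 + 2467 = 5915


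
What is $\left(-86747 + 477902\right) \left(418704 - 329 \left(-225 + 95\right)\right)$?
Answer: $180507862470$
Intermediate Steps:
$\left(-86747 + 477902\right) \left(418704 - 329 \left(-225 + 95\right)\right) = 391155 \left(418704 - -42770\right) = 391155 \left(418704 + 42770\right) = 391155 \cdot 461474 = 180507862470$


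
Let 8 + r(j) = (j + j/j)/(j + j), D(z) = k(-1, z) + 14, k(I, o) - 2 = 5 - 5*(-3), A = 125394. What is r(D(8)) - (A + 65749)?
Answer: -13762835/72 ≈ -1.9115e+5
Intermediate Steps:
k(I, o) = 22 (k(I, o) = 2 + (5 - 5*(-3)) = 2 + (5 + 15) = 2 + 20 = 22)
D(z) = 36 (D(z) = 22 + 14 = 36)
r(j) = -8 + (1 + j)/(2*j) (r(j) = -8 + (j + j/j)/(j + j) = -8 + (j + 1)/((2*j)) = -8 + (1 + j)*(1/(2*j)) = -8 + (1 + j)/(2*j))
r(D(8)) - (A + 65749) = (½)*(1 - 15*36)/36 - (125394 + 65749) = (½)*(1/36)*(1 - 540) - 1*191143 = (½)*(1/36)*(-539) - 191143 = -539/72 - 191143 = -13762835/72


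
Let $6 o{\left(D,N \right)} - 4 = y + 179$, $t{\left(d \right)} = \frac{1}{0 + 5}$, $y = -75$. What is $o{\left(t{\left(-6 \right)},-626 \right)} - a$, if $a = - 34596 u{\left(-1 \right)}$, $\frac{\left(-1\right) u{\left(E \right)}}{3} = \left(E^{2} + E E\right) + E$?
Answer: $-103770$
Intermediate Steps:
$t{\left(d \right)} = \frac{1}{5}$
$u{\left(E \right)} = - 6 E^{2} - 3 E$ ($u{\left(E \right)} = - 3 \left(\left(E^{2} + E E\right) + E\right) = - 3 \left(\left(E^{2} + E^{2}\right) + E\right) = - 3 \left(2 E^{2} + E\right) = - 3 \left(E + 2 E^{2}\right) = - 6 E^{2} - 3 E$)
$o{\left(D,N \right)} = 18$ ($o{\left(D,N \right)} = \frac{2}{3} + \frac{-75 + 179}{6} = \frac{2}{3} + \frac{1}{6} \cdot 104 = \frac{2}{3} + \frac{52}{3} = 18$)
$a = 103788$ ($a = - 34596 \left(\left(-3\right) \left(-1\right) \left(1 + 2 \left(-1\right)\right)\right) = - 34596 \left(\left(-3\right) \left(-1\right) \left(1 - 2\right)\right) = - 34596 \left(\left(-3\right) \left(-1\right) \left(-1\right)\right) = \left(-34596\right) \left(-3\right) = 103788$)
$o{\left(t{\left(-6 \right)},-626 \right)} - a = 18 - 103788 = -103770$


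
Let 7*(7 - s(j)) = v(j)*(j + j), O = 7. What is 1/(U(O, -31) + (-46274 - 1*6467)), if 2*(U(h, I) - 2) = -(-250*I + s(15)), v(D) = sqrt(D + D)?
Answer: -739802/41885737935 - 28*sqrt(30)/41885737935 ≈ -1.7666e-5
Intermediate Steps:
v(D) = sqrt(2)*sqrt(D) (v(D) = sqrt(2*D) = sqrt(2)*sqrt(D))
s(j) = 7 - 2*sqrt(2)*j**(3/2)/7 (s(j) = 7 - sqrt(2)*sqrt(j)*(j + j)/7 = 7 - sqrt(2)*sqrt(j)*2*j/7 = 7 - 2*sqrt(2)*j**(3/2)/7)
U(h, I) = -3/2 + 125*I + 15*sqrt(30)/7 (U(h, I) = 2 + (-(-250*I + (7 - 2*sqrt(2)*15**(3/2)/7)))/2 = 2 + (-(-250*I + (7 - 2*sqrt(2)*15*sqrt(15)/7)))/2 = 2 + (-(-250*I + (7 - 30*sqrt(30)/7)))/2 = 2 + (-(7 - 250*I - 30*sqrt(30)/7))/2 = 2 + (-7 + 250*I + 30*sqrt(30)/7)/2 = 2 + (-7/2 + 125*I + 15*sqrt(30)/7) = -3/2 + 125*I + 15*sqrt(30)/7)
1/(U(O, -31) + (-46274 - 1*6467)) = 1/((-3/2 + 125*(-31) + 15*sqrt(30)/7) + (-46274 - 1*6467)) = 1/((-3/2 - 3875 + 15*sqrt(30)/7) + (-46274 - 6467)) = 1/((-7753/2 + 15*sqrt(30)/7) - 52741) = 1/(-113235/2 + 15*sqrt(30)/7)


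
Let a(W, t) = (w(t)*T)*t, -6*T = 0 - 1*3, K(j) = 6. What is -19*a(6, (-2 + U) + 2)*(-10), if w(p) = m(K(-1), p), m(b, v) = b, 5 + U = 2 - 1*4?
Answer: -3990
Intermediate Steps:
U = -7 (U = -5 + (2 - 1*4) = -5 + (2 - 4) = -5 - 2 = -7)
T = ½ (T = -(0 - 1*3)/6 = -(0 - 3)/6 = -⅙*(-3) = ½ ≈ 0.50000)
w(p) = 6
a(W, t) = 3*t (a(W, t) = (6*(½))*t = 3*t)
-19*a(6, (-2 + U) + 2)*(-10) = -57*((-2 - 7) + 2)*(-10) = -57*(-9 + 2)*(-10) = -57*(-7)*(-10) = -19*(-21)*(-10) = 399*(-10) = -3990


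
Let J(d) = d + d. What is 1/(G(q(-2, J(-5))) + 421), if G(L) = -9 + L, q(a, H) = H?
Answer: 1/402 ≈ 0.0024876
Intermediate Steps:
J(d) = 2*d
1/(G(q(-2, J(-5))) + 421) = 1/((-9 + 2*(-5)) + 421) = 1/((-9 - 10) + 421) = 1/(-19 + 421) = 1/402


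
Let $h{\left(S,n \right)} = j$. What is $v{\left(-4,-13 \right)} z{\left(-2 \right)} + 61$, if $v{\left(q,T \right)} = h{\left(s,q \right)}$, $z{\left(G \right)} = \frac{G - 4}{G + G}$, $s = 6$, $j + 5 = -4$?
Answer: $\frac{95}{2} \approx 47.5$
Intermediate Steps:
$j = -9$ ($j = -5 - 4 = -9$)
$z{\left(G \right)} = \frac{-4 + G}{2 G}$
$h{\left(S,n \right)} = -9$
$v{\left(q,T \right)} = -9$
$v{\left(-4,-13 \right)} z{\left(-2 \right)} + 61 = - 9 \frac{-4 - 2}{2 \left(-2\right)} + 61 = - 9 \cdot \frac{1}{2} \left(- \frac{1}{2}\right) \left(-6\right) + 61 = \left(-9\right) \frac{3}{2} + 61 = - \frac{27}{2} + 61 = \frac{95}{2}$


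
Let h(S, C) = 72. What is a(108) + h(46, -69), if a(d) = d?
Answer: 180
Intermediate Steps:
a(108) + h(46, -69) = 108 + 72 = 180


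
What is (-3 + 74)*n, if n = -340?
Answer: -24140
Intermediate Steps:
(-3 + 74)*n = (-3 + 74)*(-340) = 71*(-340) = -24140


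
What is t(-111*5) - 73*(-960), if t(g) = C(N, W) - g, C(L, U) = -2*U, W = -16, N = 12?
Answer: 70667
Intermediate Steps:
t(g) = 32 - g (t(g) = -2*(-16) - g = 32 - g)
t(-111*5) - 73*(-960) = (32 - (-111)*5) - 73*(-960) = (32 - 1*(-555)) + 70080 = (32 + 555) + 70080 = 587 + 70080 = 70667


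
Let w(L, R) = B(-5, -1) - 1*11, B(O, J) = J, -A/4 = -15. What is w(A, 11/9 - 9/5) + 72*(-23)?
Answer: -1668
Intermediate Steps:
A = 60 (A = -4*(-15) = 60)
w(L, R) = -12 (w(L, R) = -1 - 1*11 = -1 - 11 = -12)
w(A, 11/9 - 9/5) + 72*(-23) = -12 + 72*(-23) = -12 - 1656 = -1668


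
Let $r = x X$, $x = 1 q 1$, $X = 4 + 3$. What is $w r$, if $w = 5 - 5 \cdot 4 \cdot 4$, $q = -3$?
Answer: $1575$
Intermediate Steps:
$X = 7$
$x = -3$ ($x = 1 \left(-3\right) 1 = \left(-3\right) 1 = -3$)
$w = -75$ ($w = 5 - 80 = -75$)
$r = -21$ ($r = \left(-3\right) 7 = -21$)
$w r = \left(-75\right) \left(-21\right) = 1575$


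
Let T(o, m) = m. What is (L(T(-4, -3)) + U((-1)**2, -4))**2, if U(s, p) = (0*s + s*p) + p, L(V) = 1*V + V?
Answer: 196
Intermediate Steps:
L(V) = 2*V (L(V) = V + V = 2*V)
U(s, p) = p + p*s (U(s, p) = (0 + p*s) + p = p*s + p = p + p*s)
(L(T(-4, -3)) + U((-1)**2, -4))**2 = (2*(-3) - 4*(1 + (-1)**2))**2 = (-6 - 4*(1 + 1))**2 = (-6 - 4*2)**2 = (-6 - 8)**2 = (-14)**2 = 196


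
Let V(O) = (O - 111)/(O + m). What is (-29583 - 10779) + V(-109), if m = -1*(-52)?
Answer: -2300414/57 ≈ -40358.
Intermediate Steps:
m = 52
V(O) = (-111 + O)/(52 + O) (V(O) = (O - 111)/(O + 52) = (-111 + O)/(52 + O))
(-29583 - 10779) + V(-109) = (-29583 - 10779) + (-111 - 109)/(52 - 109) = -40362 - 220/(-57) = -40362 - 1/57*(-220) = -40362 + 220/57 = -2300414/57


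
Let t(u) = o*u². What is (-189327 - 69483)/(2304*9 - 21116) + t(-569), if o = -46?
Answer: -565908347/38 ≈ -1.4892e+7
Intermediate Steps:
t(u) = -46*u²
(-189327 - 69483)/(2304*9 - 21116) + t(-569) = (-189327 - 69483)/(2304*9 - 21116) - 46*(-569)² = -258810/(20736 - 21116) - 46*323761 = -258810/(-380) - 14893006 = -258810*(-1/380) - 14893006 = 25881/38 - 14893006 = -565908347/38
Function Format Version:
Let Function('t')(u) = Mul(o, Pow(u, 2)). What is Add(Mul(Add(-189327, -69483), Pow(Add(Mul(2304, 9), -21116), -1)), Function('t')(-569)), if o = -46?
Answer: Rational(-565908347, 38) ≈ -1.4892e+7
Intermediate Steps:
Function('t')(u) = Mul(-46, Pow(u, 2))
Add(Mul(Add(-189327, -69483), Pow(Add(Mul(2304, 9), -21116), -1)), Function('t')(-569)) = Add(Mul(Add(-189327, -69483), Pow(Add(Mul(2304, 9), -21116), -1)), Mul(-46, Pow(-569, 2))) = Add(Mul(-258810, Pow(Add(20736, -21116), -1)), Mul(-46, 323761)) = Add(Mul(-258810, Pow(-380, -1)), -14893006) = Add(Mul(-258810, Rational(-1, 380)), -14893006) = Add(Rational(25881, 38), -14893006) = Rational(-565908347, 38)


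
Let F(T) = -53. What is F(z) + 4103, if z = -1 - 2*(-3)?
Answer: 4050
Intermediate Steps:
z = 5 (z = -1 + 6 = 5)
F(z) + 4103 = -53 + 4103 = 4050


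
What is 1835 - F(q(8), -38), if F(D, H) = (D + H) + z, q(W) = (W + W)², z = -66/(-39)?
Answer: 20999/13 ≈ 1615.3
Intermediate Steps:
z = 22/13 (z = -66*(-1/39) = 22/13 ≈ 1.6923)
q(W) = 4*W² (q(W) = (2*W)² = 4*W²)
F(D, H) = 22/13 + D + H (F(D, H) = (D + H) + 22/13 = 22/13 + D + H)
1835 - F(q(8), -38) = 1835 - (22/13 + 4*8² - 38) = 1835 - (22/13 + 4*64 - 38) = 1835 - (22/13 + 256 - 38) = 1835 - 1*2856/13 = 1835 - 2856/13 = 20999/13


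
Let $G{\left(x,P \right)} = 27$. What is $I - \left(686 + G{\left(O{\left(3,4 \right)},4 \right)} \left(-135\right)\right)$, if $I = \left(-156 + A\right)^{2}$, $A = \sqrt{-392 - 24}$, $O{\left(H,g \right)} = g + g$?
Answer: $26879 - 1248 i \sqrt{26} \approx 26879.0 - 6363.6 i$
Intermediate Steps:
$O{\left(H,g \right)} = 2 g$
$A = 4 i \sqrt{26}$ ($A = \sqrt{-416} = 4 i \sqrt{26} \approx 20.396 i$)
$I = \left(-156 + 4 i \sqrt{26}\right)^{2} \approx 23920.0 - 6363.6 i$
$I - \left(686 + G{\left(O{\left(3,4 \right)},4 \right)} \left(-135\right)\right) = \left(23920 - 1248 i \sqrt{26}\right) - \left(686 + 27 \left(-135\right)\right) = \left(23920 - 1248 i \sqrt{26}\right) - \left(686 - 3645\right) = \left(23920 - 1248 i \sqrt{26}\right) - -2959 = \left(23920 - 1248 i \sqrt{26}\right) + 2959 = 26879 - 1248 i \sqrt{26}$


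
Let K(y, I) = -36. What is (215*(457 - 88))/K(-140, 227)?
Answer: -8815/4 ≈ -2203.8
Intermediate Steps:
(215*(457 - 88))/K(-140, 227) = (215*(457 - 88))/(-36) = (215*369)*(-1/36) = 79335*(-1/36) = -8815/4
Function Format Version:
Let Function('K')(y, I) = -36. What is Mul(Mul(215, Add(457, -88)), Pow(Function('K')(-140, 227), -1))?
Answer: Rational(-8815, 4) ≈ -2203.8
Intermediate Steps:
Mul(Mul(215, Add(457, -88)), Pow(Function('K')(-140, 227), -1)) = Mul(Mul(215, Add(457, -88)), Pow(-36, -1)) = Mul(Mul(215, 369), Rational(-1, 36)) = Mul(79335, Rational(-1, 36)) = Rational(-8815, 4)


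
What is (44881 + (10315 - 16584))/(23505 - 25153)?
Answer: -9653/412 ≈ -23.430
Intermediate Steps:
(44881 + (10315 - 16584))/(23505 - 25153) = (44881 - 6269)/(-1648) = 38612*(-1/1648) = -9653/412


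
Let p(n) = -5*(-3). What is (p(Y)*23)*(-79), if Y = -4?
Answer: -27255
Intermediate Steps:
p(n) = 15
(p(Y)*23)*(-79) = (15*23)*(-79) = 345*(-79) = -27255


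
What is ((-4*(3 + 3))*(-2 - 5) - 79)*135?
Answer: 12015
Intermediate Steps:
((-4*(3 + 3))*(-2 - 5) - 79)*135 = (-4*6*(-7) - 79)*135 = (-24*(-7) - 79)*135 = (168 - 79)*135 = 89*135 = 12015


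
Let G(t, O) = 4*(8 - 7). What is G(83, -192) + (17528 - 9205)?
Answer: 8327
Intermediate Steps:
G(t, O) = 4 (G(t, O) = 4*1 = 4)
G(83, -192) + (17528 - 9205) = 4 + (17528 - 9205) = 4 + 8323 = 8327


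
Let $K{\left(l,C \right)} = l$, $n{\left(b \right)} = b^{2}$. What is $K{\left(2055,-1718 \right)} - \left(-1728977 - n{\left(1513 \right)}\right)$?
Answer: $4020201$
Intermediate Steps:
$K{\left(2055,-1718 \right)} - \left(-1728977 - n{\left(1513 \right)}\right) = 2055 - \left(-1728977 - 1513^{2}\right) = 2055 - \left(-1728977 - 2289169\right) = 2055 - -4018146 = 2055 + 4018146 = 4020201$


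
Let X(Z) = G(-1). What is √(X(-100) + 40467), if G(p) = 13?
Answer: 4*√2530 ≈ 201.20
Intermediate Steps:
X(Z) = 13
√(X(-100) + 40467) = √(13 + 40467) = √40480 = 4*√2530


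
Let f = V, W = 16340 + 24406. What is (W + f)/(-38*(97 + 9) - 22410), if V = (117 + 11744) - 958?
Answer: -51649/26438 ≈ -1.9536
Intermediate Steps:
W = 40746
V = 10903 (V = 11861 - 958 = 10903)
f = 10903
(W + f)/(-38*(97 + 9) - 22410) = (40746 + 10903)/(-38*(97 + 9) - 22410) = 51649/(-38*106 - 22410) = 51649/(-4028 - 22410) = 51649/(-26438) = 51649*(-1/26438) = -51649/26438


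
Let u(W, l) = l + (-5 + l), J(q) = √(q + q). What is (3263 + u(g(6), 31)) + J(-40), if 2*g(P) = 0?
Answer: 3320 + 4*I*√5 ≈ 3320.0 + 8.9443*I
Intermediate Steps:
g(P) = 0 (g(P) = (½)*0 = 0)
J(q) = √2*√q (J(q) = √(2*q) = √2*√q)
u(W, l) = -5 + 2*l
(3263 + u(g(6), 31)) + J(-40) = (3263 + (-5 + 2*31)) + √2*√(-40) = (3263 + (-5 + 62)) + √2*(2*I*√10) = (3263 + 57) + 4*I*√5 = 3320 + 4*I*√5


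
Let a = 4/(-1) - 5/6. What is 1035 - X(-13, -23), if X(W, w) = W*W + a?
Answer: 5225/6 ≈ 870.83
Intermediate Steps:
a = -29/6 (a = 4*(-1) - 5*⅙ = -4 - ⅚ = -29/6 ≈ -4.8333)
X(W, w) = -29/6 + W² (X(W, w) = W*W - 29/6 = W² - 29/6 = -29/6 + W²)
1035 - X(-13, -23) = 1035 - (-29/6 + (-13)²) = 1035 - (-29/6 + 169) = 1035 - 1*985/6 = 1035 - 985/6 = 5225/6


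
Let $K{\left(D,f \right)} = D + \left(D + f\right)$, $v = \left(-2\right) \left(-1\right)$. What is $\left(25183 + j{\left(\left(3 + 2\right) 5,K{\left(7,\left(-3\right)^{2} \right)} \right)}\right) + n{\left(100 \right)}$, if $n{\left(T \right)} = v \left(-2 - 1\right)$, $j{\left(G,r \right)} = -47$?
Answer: $25130$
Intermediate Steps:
$v = 2$
$K{\left(D,f \right)} = f + 2 D$
$n{\left(T \right)} = -6$ ($n{\left(T \right)} = 2 \left(-2 - 1\right) = 2 \left(-3\right) = -6$)
$\left(25183 + j{\left(\left(3 + 2\right) 5,K{\left(7,\left(-3\right)^{2} \right)} \right)}\right) + n{\left(100 \right)} = \left(25183 - 47\right) - 6 = 25136 - 6 = 25130$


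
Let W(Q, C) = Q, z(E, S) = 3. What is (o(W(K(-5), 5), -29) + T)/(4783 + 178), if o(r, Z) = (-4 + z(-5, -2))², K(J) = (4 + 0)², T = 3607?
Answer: 8/11 ≈ 0.72727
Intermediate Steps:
K(J) = 16 (K(J) = 4² = 16)
o(r, Z) = 1 (o(r, Z) = (-4 + 3)² = (-1)² = 1)
(o(W(K(-5), 5), -29) + T)/(4783 + 178) = (1 + 3607)/(4783 + 178) = 3608/4961 = 3608*(1/4961) = 8/11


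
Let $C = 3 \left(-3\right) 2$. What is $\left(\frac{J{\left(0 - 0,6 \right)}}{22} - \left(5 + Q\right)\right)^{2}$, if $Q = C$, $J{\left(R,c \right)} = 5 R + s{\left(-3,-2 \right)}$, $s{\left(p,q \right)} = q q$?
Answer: $\frac{21025}{121} \approx 173.76$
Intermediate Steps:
$s{\left(p,q \right)} = q^{2}$
$J{\left(R,c \right)} = 4 + 5 R$ ($J{\left(R,c \right)} = 5 R + \left(-2\right)^{2} = 5 R + 4 = 4 + 5 R$)
$C = -18$ ($C = \left(-9\right) 2 = -18$)
$Q = -18$
$\left(\frac{J{\left(0 - 0,6 \right)}}{22} - \left(5 + Q\right)\right)^{2} = \left(\frac{4 + 5 \left(0 - 0\right)}{22} - -13\right)^{2} = \left(\left(4 + 5 \left(0 + 0\right)\right) \frac{1}{22} + \left(-5 + 18\right)\right)^{2} = \left(\left(4 + 5 \cdot 0\right) \frac{1}{22} + 13\right)^{2} = \left(\left(4 + 0\right) \frac{1}{22} + 13\right)^{2} = \left(4 \cdot \frac{1}{22} + 13\right)^{2} = \left(\frac{2}{11} + 13\right)^{2} = \left(\frac{145}{11}\right)^{2} = \frac{21025}{121}$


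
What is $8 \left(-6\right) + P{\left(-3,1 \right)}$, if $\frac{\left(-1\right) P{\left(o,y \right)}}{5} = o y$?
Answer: $-33$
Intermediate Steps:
$P{\left(o,y \right)} = - 5 o y$
$8 \left(-6\right) + P{\left(-3,1 \right)} = 8 \left(-6\right) - \left(-15\right) 1 = -48 + 15 = -33$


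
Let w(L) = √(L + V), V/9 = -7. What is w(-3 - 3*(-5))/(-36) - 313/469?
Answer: -313/469 - I*√51/36 ≈ -0.66738 - 0.19837*I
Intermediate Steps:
V = -63 (V = 9*(-7) = -63)
w(L) = √(-63 + L) (w(L) = √(L - 63) = √(-63 + L))
w(-3 - 3*(-5))/(-36) - 313/469 = √(-63 + (-3 - 3*(-5)))/(-36) - 313/469 = √(-63 + (-3 + 15))*(-1/36) - 313*1/469 = √(-63 + 12)*(-1/36) - 313/469 = √(-51)*(-1/36) - 313/469 = (I*√51)*(-1/36) - 313/469 = -I*√51/36 - 313/469 = -313/469 - I*√51/36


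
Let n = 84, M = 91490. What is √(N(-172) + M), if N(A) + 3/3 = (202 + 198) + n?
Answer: 7*√1877 ≈ 303.27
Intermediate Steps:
N(A) = 483 (N(A) = -1 + ((202 + 198) + 84) = -1 + (400 + 84) = -1 + 484 = 483)
√(N(-172) + M) = √(483 + 91490) = √91973 = 7*√1877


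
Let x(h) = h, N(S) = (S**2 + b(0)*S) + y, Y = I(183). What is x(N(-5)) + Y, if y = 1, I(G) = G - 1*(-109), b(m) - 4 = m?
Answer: 298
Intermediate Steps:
b(m) = 4 + m
I(G) = 109 + G (I(G) = G + 109 = 109 + G)
Y = 292 (Y = 109 + 183 = 292)
N(S) = 1 + S**2 + 4*S (N(S) = (S**2 + (4 + 0)*S) + 1 = (S**2 + 4*S) + 1 = 1 + S**2 + 4*S)
x(N(-5)) + Y = (1 + (-5)**2 + 4*(-5)) + 292 = (1 + 25 - 20) + 292 = 6 + 292 = 298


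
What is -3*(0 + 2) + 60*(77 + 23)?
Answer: 5994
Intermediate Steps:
-3*(0 + 2) + 60*(77 + 23) = -3*2 + 60*100 = -6 + 6000 = 5994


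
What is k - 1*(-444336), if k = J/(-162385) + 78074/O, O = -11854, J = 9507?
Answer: 427647407189486/962455895 ≈ 4.4433e+5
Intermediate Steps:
k = -6395371234/962455895 (k = 9507/(-162385) + 78074/(-11854) = 9507*(-1/162385) + 78074*(-1/11854) = -9507/162385 - 39037/5927 = -6395371234/962455895 ≈ -6.6448)
k - 1*(-444336) = -6395371234/962455895 - 1*(-444336) = -6395371234/962455895 + 444336 = 427647407189486/962455895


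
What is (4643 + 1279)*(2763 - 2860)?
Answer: -574434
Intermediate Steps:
(4643 + 1279)*(2763 - 2860) = 5922*(-97) = -574434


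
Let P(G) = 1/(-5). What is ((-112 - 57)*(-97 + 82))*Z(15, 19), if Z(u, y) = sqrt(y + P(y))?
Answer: 507*sqrt(470) ≈ 10992.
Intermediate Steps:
P(G) = -1/5
Z(u, y) = sqrt(-1/5 + y) (Z(u, y) = sqrt(y - 1/5) = sqrt(-1/5 + y))
((-112 - 57)*(-97 + 82))*Z(15, 19) = ((-112 - 57)*(-97 + 82))*(sqrt(-5 + 25*19)/5) = (-169*(-15))*(sqrt(-5 + 475)/5) = 2535*(sqrt(470)/5) = 507*sqrt(470)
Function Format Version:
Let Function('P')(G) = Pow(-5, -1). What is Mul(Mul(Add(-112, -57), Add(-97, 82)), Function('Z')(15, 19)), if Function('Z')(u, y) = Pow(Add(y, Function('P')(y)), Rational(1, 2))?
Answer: Mul(507, Pow(470, Rational(1, 2))) ≈ 10992.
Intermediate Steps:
Function('P')(G) = Rational(-1, 5)
Function('Z')(u, y) = Pow(Add(Rational(-1, 5), y), Rational(1, 2)) (Function('Z')(u, y) = Pow(Add(y, Rational(-1, 5)), Rational(1, 2)) = Pow(Add(Rational(-1, 5), y), Rational(1, 2)))
Mul(Mul(Add(-112, -57), Add(-97, 82)), Function('Z')(15, 19)) = Mul(Mul(Add(-112, -57), Add(-97, 82)), Mul(Rational(1, 5), Pow(Add(-5, Mul(25, 19)), Rational(1, 2)))) = Mul(Mul(-169, -15), Mul(Rational(1, 5), Pow(Add(-5, 475), Rational(1, 2)))) = Mul(2535, Mul(Rational(1, 5), Pow(470, Rational(1, 2)))) = Mul(507, Pow(470, Rational(1, 2)))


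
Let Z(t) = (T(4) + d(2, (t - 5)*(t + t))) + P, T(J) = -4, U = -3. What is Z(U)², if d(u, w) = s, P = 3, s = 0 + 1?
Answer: 0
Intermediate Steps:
s = 1
d(u, w) = 1
Z(t) = 0 (Z(t) = (-4 + 1) + 3 = -3 + 3 = 0)
Z(U)² = 0² = 0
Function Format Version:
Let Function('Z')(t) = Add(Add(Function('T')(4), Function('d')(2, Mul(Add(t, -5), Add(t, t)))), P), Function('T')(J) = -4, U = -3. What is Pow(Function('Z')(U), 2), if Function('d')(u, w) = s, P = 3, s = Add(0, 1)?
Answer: 0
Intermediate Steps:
s = 1
Function('d')(u, w) = 1
Function('Z')(t) = 0 (Function('Z')(t) = Add(Add(-4, 1), 3) = Add(-3, 3) = 0)
Pow(Function('Z')(U), 2) = Pow(0, 2) = 0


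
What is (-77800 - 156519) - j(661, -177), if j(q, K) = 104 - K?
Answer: -234600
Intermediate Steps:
(-77800 - 156519) - j(661, -177) = (-77800 - 156519) - (104 - 1*(-177)) = -234319 - (104 + 177) = -234319 - 1*281 = -234319 - 281 = -234600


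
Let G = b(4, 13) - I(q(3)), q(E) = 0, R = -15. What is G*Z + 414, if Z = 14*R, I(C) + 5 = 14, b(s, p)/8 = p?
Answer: -19536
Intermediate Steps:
b(s, p) = 8*p
I(C) = 9 (I(C) = -5 + 14 = 9)
Z = -210 (Z = 14*(-15) = -210)
G = 95 (G = 8*13 - 1*9 = 104 - 9 = 95)
G*Z + 414 = 95*(-210) + 414 = -19950 + 414 = -19536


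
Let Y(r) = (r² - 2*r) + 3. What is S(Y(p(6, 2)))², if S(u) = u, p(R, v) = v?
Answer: 9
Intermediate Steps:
Y(r) = 3 + r² - 2*r
S(Y(p(6, 2)))² = (3 + 2² - 2*2)² = (3 + 4 - 4)² = 3² = 9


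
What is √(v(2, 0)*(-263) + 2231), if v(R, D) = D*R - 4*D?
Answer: √2231 ≈ 47.233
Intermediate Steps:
v(R, D) = -4*D + D*R
√(v(2, 0)*(-263) + 2231) = √((0*(-4 + 2))*(-263) + 2231) = √((0*(-2))*(-263) + 2231) = √(0*(-263) + 2231) = √(0 + 2231) = √2231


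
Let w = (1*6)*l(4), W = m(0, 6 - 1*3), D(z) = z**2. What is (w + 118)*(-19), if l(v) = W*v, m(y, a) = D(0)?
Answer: -2242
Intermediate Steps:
m(y, a) = 0 (m(y, a) = 0**2 = 0)
W = 0
l(v) = 0 (l(v) = 0*v = 0)
w = 0 (w = (1*6)*0 = 6*0 = 0)
(w + 118)*(-19) = (0 + 118)*(-19) = 118*(-19) = -2242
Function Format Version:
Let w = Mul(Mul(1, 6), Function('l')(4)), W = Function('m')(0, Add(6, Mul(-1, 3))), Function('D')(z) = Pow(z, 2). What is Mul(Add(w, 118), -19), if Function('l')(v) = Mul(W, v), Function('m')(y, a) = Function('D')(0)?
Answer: -2242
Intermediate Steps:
Function('m')(y, a) = 0 (Function('m')(y, a) = Pow(0, 2) = 0)
W = 0
Function('l')(v) = 0 (Function('l')(v) = Mul(0, v) = 0)
w = 0 (w = Mul(Mul(1, 6), 0) = Mul(6, 0) = 0)
Mul(Add(w, 118), -19) = Mul(Add(0, 118), -19) = Mul(118, -19) = -2242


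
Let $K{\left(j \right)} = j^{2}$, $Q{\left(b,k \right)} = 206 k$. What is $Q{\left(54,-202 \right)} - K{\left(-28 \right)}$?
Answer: $-42396$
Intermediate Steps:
$Q{\left(54,-202 \right)} - K{\left(-28 \right)} = 206 \left(-202\right) - \left(-28\right)^{2} = -41612 - 784 = -42396$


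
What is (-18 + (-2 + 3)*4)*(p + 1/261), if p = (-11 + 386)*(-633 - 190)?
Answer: 1127715736/261 ≈ 4.3208e+6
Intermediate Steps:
p = -308625 (p = 375*(-823) = -308625)
(-18 + (-2 + 3)*4)*(p + 1/261) = (-18 + (-2 + 3)*4)*(-308625 + 1/261) = (-18 + 1*4)*(-308625 + 1/261) = (-18 + 4)*(-80551124/261) = -14*(-80551124/261) = 1127715736/261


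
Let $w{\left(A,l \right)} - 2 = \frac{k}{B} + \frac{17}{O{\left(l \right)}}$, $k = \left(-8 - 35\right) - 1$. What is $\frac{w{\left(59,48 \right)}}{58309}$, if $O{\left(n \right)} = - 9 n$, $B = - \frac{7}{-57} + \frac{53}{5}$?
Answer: $- \frac{176803}{4811192208} \approx -3.6748 \cdot 10^{-5}$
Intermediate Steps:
$B = \frac{3056}{285}$ ($B = \left(-7\right) \left(- \frac{1}{57}\right) + 53 \cdot \frac{1}{5} = \frac{7}{57} + \frac{53}{5} = \frac{3056}{285} \approx 10.723$)
$k = -44$ ($k = -43 - 1 = -44$)
$w{\left(A,l \right)} = - \frac{1607}{764} - \frac{17}{9 l}$ ($w{\left(A,l \right)} = 2 + \left(- \frac{44}{\frac{3056}{285}} + \frac{17}{\left(-9\right) l}\right) = 2 + \left(\left(-44\right) \frac{285}{3056} + 17 \left(- \frac{1}{9 l}\right)\right) = 2 - \left(\frac{3135}{764} + \frac{17}{9 l}\right) = - \frac{1607}{764} - \frac{17}{9 l}$)
$\frac{w{\left(59,48 \right)}}{58309} = \frac{\frac{1}{6876} \cdot \frac{1}{48} \left(-12988 - 694224\right)}{58309} = \frac{1}{6876} \cdot \frac{1}{48} \left(-12988 - 694224\right) \frac{1}{58309} = \frac{1}{6876} \cdot \frac{1}{48} \left(-707212\right) \frac{1}{58309} = \left(- \frac{176803}{82512}\right) \frac{1}{58309} = - \frac{176803}{4811192208}$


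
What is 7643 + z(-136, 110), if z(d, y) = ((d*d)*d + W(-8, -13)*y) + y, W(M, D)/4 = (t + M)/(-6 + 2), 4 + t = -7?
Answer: -2505613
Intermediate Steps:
t = -11 (t = -4 - 7 = -11)
W(M, D) = 11 - M (W(M, D) = 4*((-11 + M)/(-6 + 2)) = 4*((-11 + M)/(-4)) = 4*((-11 + M)*(-¼)) = 4*(11/4 - M/4) = 11 - M)
z(d, y) = d³ + 20*y (z(d, y) = ((d*d)*d + (11 - 1*(-8))*y) + y = (d²*d + (11 + 8)*y) + y = (d³ + 19*y) + y = d³ + 20*y)
7643 + z(-136, 110) = 7643 + ((-136)³ + 20*110) = 7643 + (-2515456 + 2200) = 7643 - 2513256 = -2505613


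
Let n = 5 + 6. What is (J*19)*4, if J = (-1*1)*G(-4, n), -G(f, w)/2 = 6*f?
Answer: -3648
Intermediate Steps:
n = 11
G(f, w) = -12*f
J = -48 (J = (-1*1)*(-12*(-4)) = -1*48 = -48)
(J*19)*4 = -48*19*4 = -912*4 = -3648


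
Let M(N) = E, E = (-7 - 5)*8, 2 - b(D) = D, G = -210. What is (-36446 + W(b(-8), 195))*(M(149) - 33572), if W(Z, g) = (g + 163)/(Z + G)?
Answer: 30678104843/25 ≈ 1.2271e+9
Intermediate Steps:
b(D) = 2 - D
E = -96 (E = -12*8 = -96)
M(N) = -96
W(Z, g) = (163 + g)/(-210 + Z) (W(Z, g) = (g + 163)/(Z - 210) = (163 + g)/(-210 + Z))
(-36446 + W(b(-8), 195))*(M(149) - 33572) = (-36446 + (163 + 195)/(-210 + (2 - 1*(-8))))*(-96 - 33572) = (-36446 + 358/(-210 + (2 + 8)))*(-33668) = (-36446 + 358/(-210 + 10))*(-33668) = (-36446 + 358/(-200))*(-33668) = (-36446 - 1/200*358)*(-33668) = (-36446 - 179/100)*(-33668) = -3644779/100*(-33668) = 30678104843/25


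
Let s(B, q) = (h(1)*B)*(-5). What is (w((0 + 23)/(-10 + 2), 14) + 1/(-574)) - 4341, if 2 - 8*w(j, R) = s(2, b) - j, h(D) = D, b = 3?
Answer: -79714569/18368 ≈ -4339.9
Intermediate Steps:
s(B, q) = -5*B (s(B, q) = (1*B)*(-5) = B*(-5) = -5*B)
w(j, R) = 3/2 + j/8 (w(j, R) = ¼ - (-5*2 - j)/8 = ¼ - (-10 - j)/8 = ¼ + (5/4 + j/8) = 3/2 + j/8)
(w((0 + 23)/(-10 + 2), 14) + 1/(-574)) - 4341 = ((3/2 + ((0 + 23)/(-10 + 2))/8) + 1/(-574)) - 4341 = ((3/2 + (23/(-8))/8) - 1/574) - 4341 = ((3/2 + (23*(-⅛))/8) - 1/574) - 4341 = ((3/2 + (⅛)*(-23/8)) - 1/574) - 4341 = ((3/2 - 23/64) - 1/574) - 4341 = (73/64 - 1/574) - 4341 = 20919/18368 - 4341 = -79714569/18368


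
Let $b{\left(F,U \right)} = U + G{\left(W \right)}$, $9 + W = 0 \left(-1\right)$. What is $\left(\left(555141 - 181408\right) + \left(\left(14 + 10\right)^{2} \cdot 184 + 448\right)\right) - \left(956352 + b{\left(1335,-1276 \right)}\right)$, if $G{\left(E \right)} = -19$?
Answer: $-474892$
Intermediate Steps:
$W = -9$ ($W = -9 + 0 \left(-1\right) = -9 + 0 = -9$)
$b{\left(F,U \right)} = -19 + U$ ($b{\left(F,U \right)} = U - 19 = -19 + U$)
$\left(\left(555141 - 181408\right) + \left(\left(14 + 10\right)^{2} \cdot 184 + 448\right)\right) - \left(956352 + b{\left(1335,-1276 \right)}\right) = \left(\left(555141 - 181408\right) + \left(\left(14 + 10\right)^{2} \cdot 184 + 448\right)\right) - 955057 = \left(373733 + \left(24^{2} \cdot 184 + 448\right)\right) - 955057 = \left(373733 + \left(576 \cdot 184 + 448\right)\right) + \left(-956352 + 1295\right) = \left(373733 + \left(105984 + 448\right)\right) - 955057 = \left(373733 + 106432\right) - 955057 = 480165 - 955057 = -474892$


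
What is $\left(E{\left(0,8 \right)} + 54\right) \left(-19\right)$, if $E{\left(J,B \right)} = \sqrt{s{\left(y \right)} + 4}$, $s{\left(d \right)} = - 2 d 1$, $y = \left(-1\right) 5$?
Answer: $-1026 - 19 \sqrt{14} \approx -1097.1$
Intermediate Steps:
$y = -5$
$s{\left(d \right)} = - 2 d$
$E{\left(J,B \right)} = \sqrt{14}$ ($E{\left(J,B \right)} = \sqrt{\left(-2\right) \left(-5\right) + 4} = \sqrt{10 + 4} = \sqrt{14}$)
$\left(E{\left(0,8 \right)} + 54\right) \left(-19\right) = \left(\sqrt{14} + 54\right) \left(-19\right) = \left(54 + \sqrt{14}\right) \left(-19\right) = -1026 - 19 \sqrt{14}$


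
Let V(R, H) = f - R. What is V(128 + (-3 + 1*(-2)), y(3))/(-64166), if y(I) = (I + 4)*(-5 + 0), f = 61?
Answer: 31/32083 ≈ 0.00096624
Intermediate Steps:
y(I) = -20 - 5*I (y(I) = (4 + I)*(-5) = -20 - 5*I)
V(R, H) = 61 - R
V(128 + (-3 + 1*(-2)), y(3))/(-64166) = (61 - (128 + (-3 + 1*(-2))))/(-64166) = (61 - (128 + (-3 - 2)))*(-1/64166) = (61 - (128 - 5))*(-1/64166) = (61 - 1*123)*(-1/64166) = (61 - 123)*(-1/64166) = -62*(-1/64166) = 31/32083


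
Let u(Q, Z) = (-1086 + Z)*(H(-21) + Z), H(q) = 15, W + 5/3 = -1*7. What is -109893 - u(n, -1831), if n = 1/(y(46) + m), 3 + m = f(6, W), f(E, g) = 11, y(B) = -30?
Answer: -5407165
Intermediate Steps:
W = -26/3 (W = -5/3 - 1*7 = -5/3 - 7 = -26/3 ≈ -8.6667)
m = 8 (m = -3 + 11 = 8)
n = -1/22 (n = 1/(-30 + 8) = 1/(-22) = -1/22 ≈ -0.045455)
u(Q, Z) = (-1086 + Z)*(15 + Z)
-109893 - u(n, -1831) = -109893 - (-16290 + (-1831)² - 1071*(-1831)) = -109893 - (-16290 + 3352561 + 1961001) = -109893 - 1*5297272 = -109893 - 5297272 = -5407165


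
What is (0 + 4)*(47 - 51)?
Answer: -16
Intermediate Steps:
(0 + 4)*(47 - 51) = 4*(-4) = -16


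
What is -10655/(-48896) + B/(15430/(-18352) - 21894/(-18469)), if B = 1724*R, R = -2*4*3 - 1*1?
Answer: -357146692155473505/2856064696064 ≈ -1.2505e+5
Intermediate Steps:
R = -25 (R = -8*3 - 1 = -24 - 1 = -25)
B = -43100 (B = 1724*(-25) = -43100)
-10655/(-48896) + B/(15430/(-18352) - 21894/(-18469)) = -10655/(-48896) - 43100/(15430/(-18352) - 21894/(-18469)) = -10655*(-1/48896) - 43100/(15430*(-1/18352) - 21894*(-1/18469)) = 10655/48896 - 43100/(-7715/9176 + 21894/18469) = 10655/48896 - 43100/58411009/169471544 = 10655/48896 - 43100*169471544/58411009 = 10655/48896 - 7304223546400/58411009 = -357146692155473505/2856064696064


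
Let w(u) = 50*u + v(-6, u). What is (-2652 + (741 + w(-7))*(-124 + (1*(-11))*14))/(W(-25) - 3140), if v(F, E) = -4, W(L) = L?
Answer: 36746/1055 ≈ 34.830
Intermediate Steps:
w(u) = -4 + 50*u (w(u) = 50*u - 4 = -4 + 50*u)
(-2652 + (741 + w(-7))*(-124 + (1*(-11))*14))/(W(-25) - 3140) = (-2652 + (741 + (-4 + 50*(-7)))*(-124 + (1*(-11))*14))/(-25 - 3140) = (-2652 + (741 + (-4 - 350))*(-124 - 11*14))/(-3165) = (-2652 + (741 - 354)*(-124 - 154))*(-1/3165) = (-2652 + 387*(-278))*(-1/3165) = (-2652 - 107586)*(-1/3165) = -110238*(-1/3165) = 36746/1055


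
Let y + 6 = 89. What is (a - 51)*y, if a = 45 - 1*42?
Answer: -3984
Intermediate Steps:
y = 83 (y = -6 + 89 = 83)
a = 3 (a = 45 - 42 = 3)
(a - 51)*y = (3 - 51)*83 = -48*83 = -3984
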